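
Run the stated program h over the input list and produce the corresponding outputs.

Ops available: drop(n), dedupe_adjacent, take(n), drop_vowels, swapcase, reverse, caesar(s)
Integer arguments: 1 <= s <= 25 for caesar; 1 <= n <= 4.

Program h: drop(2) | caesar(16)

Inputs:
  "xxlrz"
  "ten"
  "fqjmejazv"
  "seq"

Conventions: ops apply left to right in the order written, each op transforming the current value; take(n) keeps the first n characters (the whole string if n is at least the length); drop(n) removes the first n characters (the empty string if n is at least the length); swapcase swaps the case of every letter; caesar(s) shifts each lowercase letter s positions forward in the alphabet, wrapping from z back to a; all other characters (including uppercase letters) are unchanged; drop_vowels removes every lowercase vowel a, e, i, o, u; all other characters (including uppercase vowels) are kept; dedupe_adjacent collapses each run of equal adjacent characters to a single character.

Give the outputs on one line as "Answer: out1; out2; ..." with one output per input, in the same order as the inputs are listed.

"bhp"; "d"; "zcuzqpl"; "g"

Execution, op by op:
  "xxlrz" -> "lrz" -> "bhp"
  "ten" -> "n" -> "d"
  "fqjmejazv" -> "jmejazv" -> "zcuzqpl"
  "seq" -> "q" -> "g"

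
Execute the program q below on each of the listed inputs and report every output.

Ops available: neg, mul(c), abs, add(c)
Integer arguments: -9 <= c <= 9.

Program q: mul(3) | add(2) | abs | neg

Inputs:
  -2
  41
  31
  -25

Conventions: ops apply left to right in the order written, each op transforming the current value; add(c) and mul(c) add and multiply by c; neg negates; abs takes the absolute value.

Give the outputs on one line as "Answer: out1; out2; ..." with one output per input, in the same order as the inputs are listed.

Execution, op by op:
  -2 -> -6 -> -4 -> 4 -> -4
  41 -> 123 -> 125 -> 125 -> -125
  31 -> 93 -> 95 -> 95 -> -95
  -25 -> -75 -> -73 -> 73 -> -73

-4; -125; -95; -73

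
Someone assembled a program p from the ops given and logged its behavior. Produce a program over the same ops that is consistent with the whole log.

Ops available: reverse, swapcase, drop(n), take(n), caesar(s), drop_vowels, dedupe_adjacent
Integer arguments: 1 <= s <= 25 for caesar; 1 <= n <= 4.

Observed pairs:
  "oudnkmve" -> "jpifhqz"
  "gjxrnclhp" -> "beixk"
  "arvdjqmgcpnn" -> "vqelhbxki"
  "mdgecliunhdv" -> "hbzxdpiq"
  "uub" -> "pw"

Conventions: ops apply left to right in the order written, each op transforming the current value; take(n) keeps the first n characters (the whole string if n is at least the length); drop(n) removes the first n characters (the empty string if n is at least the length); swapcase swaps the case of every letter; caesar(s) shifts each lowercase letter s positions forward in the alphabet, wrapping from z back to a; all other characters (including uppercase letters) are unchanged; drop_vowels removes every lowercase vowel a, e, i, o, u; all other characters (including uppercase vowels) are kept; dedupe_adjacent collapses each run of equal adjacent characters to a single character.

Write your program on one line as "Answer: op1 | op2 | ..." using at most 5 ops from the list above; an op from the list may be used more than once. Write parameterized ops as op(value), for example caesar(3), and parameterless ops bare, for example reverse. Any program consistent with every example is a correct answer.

dedupe_adjacent | caesar(23) | drop_vowels | caesar(19) | caesar(5)

Check, running the answer program on each example:
  "oudnkmve" -> "oudnkmve" -> "lrakhjsb" -> "lrkhjsb" -> "ekdaclu" -> "jpifhqz"
  "gjxrnclhp" -> "gjxrnclhp" -> "dguokziem" -> "dgkzm" -> "wzdsf" -> "beixk"
  "arvdjqmgcpnn" -> "arvdjqmgcpn" -> "xosagnjdzmk" -> "xsgnjdzmk" -> "qlzgcwsfd" -> "vqelhbxki"
  "mdgecliunhdv" -> "mdgecliunhdv" -> "jadbzifrkeas" -> "jdbzfrks" -> "cwusykdl" -> "hbzxdpiq"
  "uub" -> "ub" -> "ry" -> "ry" -> "kr" -> "pw"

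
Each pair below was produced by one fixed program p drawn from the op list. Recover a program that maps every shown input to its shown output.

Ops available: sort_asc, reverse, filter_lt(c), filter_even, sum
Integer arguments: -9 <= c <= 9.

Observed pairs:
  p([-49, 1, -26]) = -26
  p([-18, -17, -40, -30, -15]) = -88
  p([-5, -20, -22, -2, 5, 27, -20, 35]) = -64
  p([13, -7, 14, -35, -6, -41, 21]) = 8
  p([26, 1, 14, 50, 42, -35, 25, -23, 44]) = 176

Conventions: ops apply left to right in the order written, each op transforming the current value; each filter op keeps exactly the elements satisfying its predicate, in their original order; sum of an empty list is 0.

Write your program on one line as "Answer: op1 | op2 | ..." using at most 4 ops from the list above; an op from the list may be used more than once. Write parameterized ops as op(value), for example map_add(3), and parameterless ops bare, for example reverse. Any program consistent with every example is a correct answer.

filter_even | sort_asc | sum

Check, running the answer program on each example:
  [-49, 1, -26] -> [-26] -> [-26] -> -26
  [-18, -17, -40, -30, -15] -> [-18, -40, -30] -> [-40, -30, -18] -> -88
  [-5, -20, -22, -2, 5, 27, -20, 35] -> [-20, -22, -2, -20] -> [-22, -20, -20, -2] -> -64
  [13, -7, 14, -35, -6, -41, 21] -> [14, -6] -> [-6, 14] -> 8
  [26, 1, 14, 50, 42, -35, 25, -23, 44] -> [26, 14, 50, 42, 44] -> [14, 26, 42, 44, 50] -> 176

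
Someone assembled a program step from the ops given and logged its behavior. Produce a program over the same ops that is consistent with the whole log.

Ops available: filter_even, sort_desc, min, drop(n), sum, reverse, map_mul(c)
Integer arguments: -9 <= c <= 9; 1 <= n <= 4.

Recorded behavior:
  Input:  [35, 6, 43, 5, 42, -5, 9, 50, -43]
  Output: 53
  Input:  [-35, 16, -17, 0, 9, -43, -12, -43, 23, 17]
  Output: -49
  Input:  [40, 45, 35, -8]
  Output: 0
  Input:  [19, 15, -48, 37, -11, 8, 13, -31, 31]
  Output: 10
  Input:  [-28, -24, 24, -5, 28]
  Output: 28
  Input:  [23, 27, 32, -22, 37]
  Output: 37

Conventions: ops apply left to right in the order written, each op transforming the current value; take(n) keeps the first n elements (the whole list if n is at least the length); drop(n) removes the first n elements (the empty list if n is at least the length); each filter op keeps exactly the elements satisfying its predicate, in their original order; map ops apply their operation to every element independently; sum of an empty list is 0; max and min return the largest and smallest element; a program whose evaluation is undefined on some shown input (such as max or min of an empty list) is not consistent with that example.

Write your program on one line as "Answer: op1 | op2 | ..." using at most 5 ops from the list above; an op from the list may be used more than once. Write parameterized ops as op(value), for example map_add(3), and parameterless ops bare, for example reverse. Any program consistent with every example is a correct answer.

drop(4) | sort_desc | reverse | sum

Check, running the answer program on each example:
  [35, 6, 43, 5, 42, -5, 9, 50, -43] -> [42, -5, 9, 50, -43] -> [50, 42, 9, -5, -43] -> [-43, -5, 9, 42, 50] -> 53
  [-35, 16, -17, 0, 9, -43, -12, -43, 23, 17] -> [9, -43, -12, -43, 23, 17] -> [23, 17, 9, -12, -43, -43] -> [-43, -43, -12, 9, 17, 23] -> -49
  [40, 45, 35, -8] -> [] -> [] -> [] -> 0
  [19, 15, -48, 37, -11, 8, 13, -31, 31] -> [-11, 8, 13, -31, 31] -> [31, 13, 8, -11, -31] -> [-31, -11, 8, 13, 31] -> 10
  [-28, -24, 24, -5, 28] -> [28] -> [28] -> [28] -> 28
  [23, 27, 32, -22, 37] -> [37] -> [37] -> [37] -> 37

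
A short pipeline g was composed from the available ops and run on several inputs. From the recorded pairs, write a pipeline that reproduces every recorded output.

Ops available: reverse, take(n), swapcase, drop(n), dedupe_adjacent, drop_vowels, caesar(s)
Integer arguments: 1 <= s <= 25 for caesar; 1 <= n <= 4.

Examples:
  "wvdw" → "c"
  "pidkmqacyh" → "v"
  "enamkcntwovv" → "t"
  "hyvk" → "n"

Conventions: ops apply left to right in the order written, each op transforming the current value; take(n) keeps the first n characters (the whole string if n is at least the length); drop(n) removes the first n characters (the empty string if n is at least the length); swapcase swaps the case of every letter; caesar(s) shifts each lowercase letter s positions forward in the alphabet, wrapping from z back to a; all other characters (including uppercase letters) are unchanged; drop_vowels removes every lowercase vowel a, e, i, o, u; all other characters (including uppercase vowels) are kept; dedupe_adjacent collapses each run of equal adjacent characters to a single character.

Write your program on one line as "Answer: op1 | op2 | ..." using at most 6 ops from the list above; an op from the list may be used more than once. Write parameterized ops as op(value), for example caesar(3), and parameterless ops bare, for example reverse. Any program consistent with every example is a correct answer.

drop_vowels | caesar(6) | swapcase | take(1) | swapcase

Check, running the answer program on each example:
  "wvdw" -> "wvdw" -> "cbjc" -> "CBJC" -> "C" -> "c"
  "pidkmqacyh" -> "pdkmqcyh" -> "vjqswien" -> "VJQSWIEN" -> "V" -> "v"
  "enamkcntwovv" -> "nmkcntwvv" -> "tsqitzcbb" -> "TSQITZCBB" -> "T" -> "t"
  "hyvk" -> "hyvk" -> "nebq" -> "NEBQ" -> "N" -> "n"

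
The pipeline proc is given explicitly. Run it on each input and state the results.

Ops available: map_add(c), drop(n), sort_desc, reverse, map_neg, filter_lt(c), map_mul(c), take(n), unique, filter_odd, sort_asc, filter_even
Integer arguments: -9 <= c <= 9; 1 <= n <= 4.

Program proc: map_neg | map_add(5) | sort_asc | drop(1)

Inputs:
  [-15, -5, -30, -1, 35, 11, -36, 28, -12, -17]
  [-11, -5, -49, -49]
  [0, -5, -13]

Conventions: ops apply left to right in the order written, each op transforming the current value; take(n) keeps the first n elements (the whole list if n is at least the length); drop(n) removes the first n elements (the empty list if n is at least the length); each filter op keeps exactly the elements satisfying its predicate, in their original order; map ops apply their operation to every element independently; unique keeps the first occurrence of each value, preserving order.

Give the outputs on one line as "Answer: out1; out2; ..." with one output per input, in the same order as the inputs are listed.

[-23, -6, 6, 10, 17, 20, 22, 35, 41]; [16, 54, 54]; [10, 18]

Execution, op by op:
  [-15, -5, -30, -1, 35, 11, -36, 28, -12, -17] -> [15, 5, 30, 1, -35, -11, 36, -28, 12, 17] -> [20, 10, 35, 6, -30, -6, 41, -23, 17, 22] -> [-30, -23, -6, 6, 10, 17, 20, 22, 35, 41] -> [-23, -6, 6, 10, 17, 20, 22, 35, 41]
  [-11, -5, -49, -49] -> [11, 5, 49, 49] -> [16, 10, 54, 54] -> [10, 16, 54, 54] -> [16, 54, 54]
  [0, -5, -13] -> [0, 5, 13] -> [5, 10, 18] -> [5, 10, 18] -> [10, 18]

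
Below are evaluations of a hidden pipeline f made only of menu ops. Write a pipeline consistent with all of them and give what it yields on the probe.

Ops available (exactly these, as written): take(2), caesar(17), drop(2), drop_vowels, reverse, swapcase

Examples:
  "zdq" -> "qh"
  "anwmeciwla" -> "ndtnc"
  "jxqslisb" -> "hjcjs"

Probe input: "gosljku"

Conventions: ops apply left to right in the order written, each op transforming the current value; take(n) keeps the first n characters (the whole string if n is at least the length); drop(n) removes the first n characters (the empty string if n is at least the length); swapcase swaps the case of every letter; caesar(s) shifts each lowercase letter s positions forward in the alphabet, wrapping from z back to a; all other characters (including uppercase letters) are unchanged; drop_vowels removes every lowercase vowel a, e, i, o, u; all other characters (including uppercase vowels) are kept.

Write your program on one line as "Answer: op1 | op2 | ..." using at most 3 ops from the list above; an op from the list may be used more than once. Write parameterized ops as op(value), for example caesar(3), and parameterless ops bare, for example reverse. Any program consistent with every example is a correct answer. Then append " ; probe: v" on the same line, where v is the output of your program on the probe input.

drop_vowels | caesar(17) | drop_vowels ; probe: "xjcb"

Check, running the answer program on each example:
  "zdq" -> "zdq" -> "quh" -> "qh"
  "anwmeciwla" -> "nwmcwl" -> "endtnc" -> "ndtnc"
  "jxqslisb" -> "jxqslsb" -> "aohjcjs" -> "hjcjs"
  probe: "gosljku" -> "gsljk" -> "xjcab" -> "xjcb"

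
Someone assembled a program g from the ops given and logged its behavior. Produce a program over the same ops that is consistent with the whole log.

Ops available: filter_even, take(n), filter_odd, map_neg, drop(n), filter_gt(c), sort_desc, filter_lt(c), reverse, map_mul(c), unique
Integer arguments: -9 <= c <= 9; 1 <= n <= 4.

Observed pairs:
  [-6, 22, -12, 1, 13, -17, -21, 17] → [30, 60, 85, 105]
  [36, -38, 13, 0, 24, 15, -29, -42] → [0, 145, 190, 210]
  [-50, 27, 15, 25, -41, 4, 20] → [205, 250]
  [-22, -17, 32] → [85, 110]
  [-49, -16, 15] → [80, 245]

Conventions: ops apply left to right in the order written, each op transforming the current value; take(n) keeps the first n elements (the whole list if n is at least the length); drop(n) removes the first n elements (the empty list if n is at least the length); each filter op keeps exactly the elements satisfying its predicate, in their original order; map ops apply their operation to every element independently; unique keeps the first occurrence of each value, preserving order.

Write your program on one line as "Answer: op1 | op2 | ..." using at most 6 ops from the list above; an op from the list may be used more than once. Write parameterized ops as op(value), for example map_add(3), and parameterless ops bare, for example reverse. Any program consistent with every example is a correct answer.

map_mul(-5) | reverse | filter_gt(-1) | reverse | sort_desc | reverse

Check, running the answer program on each example:
  [-6, 22, -12, 1, 13, -17, -21, 17] -> [30, -110, 60, -5, -65, 85, 105, -85] -> [-85, 105, 85, -65, -5, 60, -110, 30] -> [105, 85, 60, 30] -> [30, 60, 85, 105] -> [105, 85, 60, 30] -> [30, 60, 85, 105]
  [36, -38, 13, 0, 24, 15, -29, -42] -> [-180, 190, -65, 0, -120, -75, 145, 210] -> [210, 145, -75, -120, 0, -65, 190, -180] -> [210, 145, 0, 190] -> [190, 0, 145, 210] -> [210, 190, 145, 0] -> [0, 145, 190, 210]
  [-50, 27, 15, 25, -41, 4, 20] -> [250, -135, -75, -125, 205, -20, -100] -> [-100, -20, 205, -125, -75, -135, 250] -> [205, 250] -> [250, 205] -> [250, 205] -> [205, 250]
  [-22, -17, 32] -> [110, 85, -160] -> [-160, 85, 110] -> [85, 110] -> [110, 85] -> [110, 85] -> [85, 110]
  [-49, -16, 15] -> [245, 80, -75] -> [-75, 80, 245] -> [80, 245] -> [245, 80] -> [245, 80] -> [80, 245]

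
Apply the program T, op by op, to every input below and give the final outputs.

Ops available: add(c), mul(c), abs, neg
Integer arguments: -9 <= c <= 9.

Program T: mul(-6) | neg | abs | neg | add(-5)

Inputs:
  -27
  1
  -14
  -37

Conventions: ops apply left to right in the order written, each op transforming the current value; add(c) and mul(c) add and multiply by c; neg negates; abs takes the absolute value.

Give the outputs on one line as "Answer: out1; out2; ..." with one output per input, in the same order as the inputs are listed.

-167; -11; -89; -227

Execution, op by op:
  -27 -> 162 -> -162 -> 162 -> -162 -> -167
  1 -> -6 -> 6 -> 6 -> -6 -> -11
  -14 -> 84 -> -84 -> 84 -> -84 -> -89
  -37 -> 222 -> -222 -> 222 -> -222 -> -227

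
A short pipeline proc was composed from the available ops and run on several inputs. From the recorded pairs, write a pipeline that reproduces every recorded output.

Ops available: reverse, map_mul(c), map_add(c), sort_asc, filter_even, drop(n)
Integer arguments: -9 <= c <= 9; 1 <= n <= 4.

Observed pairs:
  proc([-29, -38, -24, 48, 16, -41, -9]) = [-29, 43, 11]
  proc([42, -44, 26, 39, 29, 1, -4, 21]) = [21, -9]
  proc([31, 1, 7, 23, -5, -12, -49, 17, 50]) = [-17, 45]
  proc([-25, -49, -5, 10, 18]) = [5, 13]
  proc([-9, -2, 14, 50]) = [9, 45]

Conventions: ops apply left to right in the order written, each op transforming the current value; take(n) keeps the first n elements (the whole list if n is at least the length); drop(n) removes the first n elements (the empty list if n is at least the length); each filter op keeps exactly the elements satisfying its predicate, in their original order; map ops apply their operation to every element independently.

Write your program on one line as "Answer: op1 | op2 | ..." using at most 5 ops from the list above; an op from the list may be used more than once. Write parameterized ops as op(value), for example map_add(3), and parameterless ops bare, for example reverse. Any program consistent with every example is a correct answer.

drop(2) | reverse | filter_even | reverse | map_add(-5)

Check, running the answer program on each example:
  [-29, -38, -24, 48, 16, -41, -9] -> [-24, 48, 16, -41, -9] -> [-9, -41, 16, 48, -24] -> [16, 48, -24] -> [-24, 48, 16] -> [-29, 43, 11]
  [42, -44, 26, 39, 29, 1, -4, 21] -> [26, 39, 29, 1, -4, 21] -> [21, -4, 1, 29, 39, 26] -> [-4, 26] -> [26, -4] -> [21, -9]
  [31, 1, 7, 23, -5, -12, -49, 17, 50] -> [7, 23, -5, -12, -49, 17, 50] -> [50, 17, -49, -12, -5, 23, 7] -> [50, -12] -> [-12, 50] -> [-17, 45]
  [-25, -49, -5, 10, 18] -> [-5, 10, 18] -> [18, 10, -5] -> [18, 10] -> [10, 18] -> [5, 13]
  [-9, -2, 14, 50] -> [14, 50] -> [50, 14] -> [50, 14] -> [14, 50] -> [9, 45]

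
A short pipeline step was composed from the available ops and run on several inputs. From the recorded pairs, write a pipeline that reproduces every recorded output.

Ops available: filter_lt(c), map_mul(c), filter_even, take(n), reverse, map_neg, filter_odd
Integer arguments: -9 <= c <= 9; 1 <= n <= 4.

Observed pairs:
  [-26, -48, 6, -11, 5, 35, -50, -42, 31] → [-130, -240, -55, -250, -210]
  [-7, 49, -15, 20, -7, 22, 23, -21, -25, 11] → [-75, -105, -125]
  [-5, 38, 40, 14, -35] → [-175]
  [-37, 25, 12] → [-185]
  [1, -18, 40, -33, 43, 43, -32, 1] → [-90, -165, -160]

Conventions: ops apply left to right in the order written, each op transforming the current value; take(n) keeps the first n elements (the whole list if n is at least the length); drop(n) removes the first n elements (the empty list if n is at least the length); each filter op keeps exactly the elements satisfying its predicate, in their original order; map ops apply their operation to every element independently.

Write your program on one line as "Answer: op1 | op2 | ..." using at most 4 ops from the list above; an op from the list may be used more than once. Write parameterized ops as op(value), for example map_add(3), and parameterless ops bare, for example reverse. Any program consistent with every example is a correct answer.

filter_lt(-3) | filter_lt(-7) | map_neg | map_mul(-5)

Check, running the answer program on each example:
  [-26, -48, 6, -11, 5, 35, -50, -42, 31] -> [-26, -48, -11, -50, -42] -> [-26, -48, -11, -50, -42] -> [26, 48, 11, 50, 42] -> [-130, -240, -55, -250, -210]
  [-7, 49, -15, 20, -7, 22, 23, -21, -25, 11] -> [-7, -15, -7, -21, -25] -> [-15, -21, -25] -> [15, 21, 25] -> [-75, -105, -125]
  [-5, 38, 40, 14, -35] -> [-5, -35] -> [-35] -> [35] -> [-175]
  [-37, 25, 12] -> [-37] -> [-37] -> [37] -> [-185]
  [1, -18, 40, -33, 43, 43, -32, 1] -> [-18, -33, -32] -> [-18, -33, -32] -> [18, 33, 32] -> [-90, -165, -160]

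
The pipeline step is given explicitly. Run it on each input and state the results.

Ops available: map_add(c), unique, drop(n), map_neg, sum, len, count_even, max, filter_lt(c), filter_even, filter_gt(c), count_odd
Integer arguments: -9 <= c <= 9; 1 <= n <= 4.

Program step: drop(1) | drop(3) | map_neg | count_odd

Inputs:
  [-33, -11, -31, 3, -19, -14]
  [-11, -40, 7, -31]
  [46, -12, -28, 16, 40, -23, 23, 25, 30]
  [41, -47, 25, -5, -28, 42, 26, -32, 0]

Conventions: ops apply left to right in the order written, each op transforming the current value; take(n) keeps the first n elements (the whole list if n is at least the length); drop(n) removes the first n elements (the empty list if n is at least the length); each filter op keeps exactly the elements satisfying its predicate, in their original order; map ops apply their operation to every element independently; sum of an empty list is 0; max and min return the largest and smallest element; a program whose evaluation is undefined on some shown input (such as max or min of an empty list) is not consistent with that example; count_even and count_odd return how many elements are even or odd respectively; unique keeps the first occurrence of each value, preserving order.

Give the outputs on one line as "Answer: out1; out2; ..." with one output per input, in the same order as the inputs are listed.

Execution, op by op:
  [-33, -11, -31, 3, -19, -14] -> [-11, -31, 3, -19, -14] -> [-19, -14] -> [19, 14] -> 1
  [-11, -40, 7, -31] -> [-40, 7, -31] -> [] -> [] -> 0
  [46, -12, -28, 16, 40, -23, 23, 25, 30] -> [-12, -28, 16, 40, -23, 23, 25, 30] -> [40, -23, 23, 25, 30] -> [-40, 23, -23, -25, -30] -> 3
  [41, -47, 25, -5, -28, 42, 26, -32, 0] -> [-47, 25, -5, -28, 42, 26, -32, 0] -> [-28, 42, 26, -32, 0] -> [28, -42, -26, 32, 0] -> 0

1; 0; 3; 0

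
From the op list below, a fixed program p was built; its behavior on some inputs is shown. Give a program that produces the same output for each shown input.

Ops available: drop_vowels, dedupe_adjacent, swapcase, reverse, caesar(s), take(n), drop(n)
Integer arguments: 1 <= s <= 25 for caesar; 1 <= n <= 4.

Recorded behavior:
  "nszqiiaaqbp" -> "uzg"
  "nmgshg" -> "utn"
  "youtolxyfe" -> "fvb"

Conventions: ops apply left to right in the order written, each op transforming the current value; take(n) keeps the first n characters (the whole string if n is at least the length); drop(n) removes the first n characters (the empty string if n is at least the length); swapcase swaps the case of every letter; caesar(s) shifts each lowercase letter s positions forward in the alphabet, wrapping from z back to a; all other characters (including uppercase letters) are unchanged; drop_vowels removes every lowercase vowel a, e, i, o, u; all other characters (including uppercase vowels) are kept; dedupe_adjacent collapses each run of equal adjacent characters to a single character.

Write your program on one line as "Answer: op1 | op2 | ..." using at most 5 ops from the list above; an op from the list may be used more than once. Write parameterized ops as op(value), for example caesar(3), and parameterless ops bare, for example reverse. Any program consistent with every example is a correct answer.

caesar(7) | reverse | dedupe_adjacent | reverse | take(3)

Check, running the answer program on each example:
  "nszqiiaaqbp" -> "uzgxpphhxiw" -> "wixhhppxgzu" -> "wixhpxgzu" -> "uzgxphxiw" -> "uzg"
  "nmgshg" -> "utnzon" -> "nozntu" -> "nozntu" -> "utnzon" -> "utn"
  "youtolxyfe" -> "fvbavsefml" -> "lmfesvabvf" -> "lmfesvabvf" -> "fvbavsefml" -> "fvb"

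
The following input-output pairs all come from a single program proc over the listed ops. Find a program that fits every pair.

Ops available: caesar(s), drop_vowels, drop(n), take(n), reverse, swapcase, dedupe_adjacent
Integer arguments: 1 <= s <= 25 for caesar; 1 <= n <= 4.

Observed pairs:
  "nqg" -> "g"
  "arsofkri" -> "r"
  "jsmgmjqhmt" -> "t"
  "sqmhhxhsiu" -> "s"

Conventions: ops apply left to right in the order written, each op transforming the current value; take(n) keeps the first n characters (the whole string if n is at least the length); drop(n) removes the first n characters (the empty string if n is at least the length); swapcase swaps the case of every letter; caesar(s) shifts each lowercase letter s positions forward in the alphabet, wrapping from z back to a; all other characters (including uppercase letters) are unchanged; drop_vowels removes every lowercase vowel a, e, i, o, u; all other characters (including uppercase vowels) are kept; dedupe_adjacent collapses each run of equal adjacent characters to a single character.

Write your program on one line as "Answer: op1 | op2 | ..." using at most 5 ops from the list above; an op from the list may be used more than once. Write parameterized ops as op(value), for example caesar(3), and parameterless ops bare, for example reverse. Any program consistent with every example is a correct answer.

reverse | drop_vowels | dedupe_adjacent | take(1)

Check, running the answer program on each example:
  "nqg" -> "gqn" -> "gqn" -> "gqn" -> "g"
  "arsofkri" -> "irkfosra" -> "rkfsr" -> "rkfsr" -> "r"
  "jsmgmjqhmt" -> "tmhqjmgmsj" -> "tmhqjmgmsj" -> "tmhqjmgmsj" -> "t"
  "sqmhhxhsiu" -> "uishxhhmqs" -> "shxhhmqs" -> "shxhmqs" -> "s"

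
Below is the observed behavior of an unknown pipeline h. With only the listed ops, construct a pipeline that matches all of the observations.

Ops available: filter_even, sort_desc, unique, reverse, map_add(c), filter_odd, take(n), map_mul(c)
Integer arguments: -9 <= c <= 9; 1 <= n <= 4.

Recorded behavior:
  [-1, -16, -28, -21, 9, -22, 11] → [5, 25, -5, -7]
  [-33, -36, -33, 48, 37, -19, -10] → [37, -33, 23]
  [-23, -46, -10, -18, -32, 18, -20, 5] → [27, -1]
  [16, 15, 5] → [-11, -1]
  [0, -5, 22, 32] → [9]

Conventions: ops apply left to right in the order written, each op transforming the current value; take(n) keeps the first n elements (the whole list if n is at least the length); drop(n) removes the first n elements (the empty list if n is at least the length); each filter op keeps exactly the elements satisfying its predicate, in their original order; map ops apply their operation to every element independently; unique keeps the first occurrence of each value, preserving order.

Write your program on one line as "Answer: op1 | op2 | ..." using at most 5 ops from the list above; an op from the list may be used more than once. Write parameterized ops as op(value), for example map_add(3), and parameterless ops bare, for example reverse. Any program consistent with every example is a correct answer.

map_mul(-1) | unique | filter_odd | map_add(4)

Check, running the answer program on each example:
  [-1, -16, -28, -21, 9, -22, 11] -> [1, 16, 28, 21, -9, 22, -11] -> [1, 16, 28, 21, -9, 22, -11] -> [1, 21, -9, -11] -> [5, 25, -5, -7]
  [-33, -36, -33, 48, 37, -19, -10] -> [33, 36, 33, -48, -37, 19, 10] -> [33, 36, -48, -37, 19, 10] -> [33, -37, 19] -> [37, -33, 23]
  [-23, -46, -10, -18, -32, 18, -20, 5] -> [23, 46, 10, 18, 32, -18, 20, -5] -> [23, 46, 10, 18, 32, -18, 20, -5] -> [23, -5] -> [27, -1]
  [16, 15, 5] -> [-16, -15, -5] -> [-16, -15, -5] -> [-15, -5] -> [-11, -1]
  [0, -5, 22, 32] -> [0, 5, -22, -32] -> [0, 5, -22, -32] -> [5] -> [9]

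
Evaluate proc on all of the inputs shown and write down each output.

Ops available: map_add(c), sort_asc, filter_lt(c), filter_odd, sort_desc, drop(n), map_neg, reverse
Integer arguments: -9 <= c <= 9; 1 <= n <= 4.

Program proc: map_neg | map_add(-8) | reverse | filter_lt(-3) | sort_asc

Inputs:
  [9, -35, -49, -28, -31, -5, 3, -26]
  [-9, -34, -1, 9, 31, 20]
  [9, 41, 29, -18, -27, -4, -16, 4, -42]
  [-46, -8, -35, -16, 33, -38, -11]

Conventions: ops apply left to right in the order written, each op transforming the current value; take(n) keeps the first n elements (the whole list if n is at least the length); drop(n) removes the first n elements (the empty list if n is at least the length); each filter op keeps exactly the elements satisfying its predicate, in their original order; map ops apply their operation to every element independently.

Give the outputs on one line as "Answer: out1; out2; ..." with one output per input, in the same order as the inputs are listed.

[-17, -11]; [-39, -28, -17, -7]; [-49, -37, -17, -12, -4]; [-41]

Execution, op by op:
  [9, -35, -49, -28, -31, -5, 3, -26] -> [-9, 35, 49, 28, 31, 5, -3, 26] -> [-17, 27, 41, 20, 23, -3, -11, 18] -> [18, -11, -3, 23, 20, 41, 27, -17] -> [-11, -17] -> [-17, -11]
  [-9, -34, -1, 9, 31, 20] -> [9, 34, 1, -9, -31, -20] -> [1, 26, -7, -17, -39, -28] -> [-28, -39, -17, -7, 26, 1] -> [-28, -39, -17, -7] -> [-39, -28, -17, -7]
  [9, 41, 29, -18, -27, -4, -16, 4, -42] -> [-9, -41, -29, 18, 27, 4, 16, -4, 42] -> [-17, -49, -37, 10, 19, -4, 8, -12, 34] -> [34, -12, 8, -4, 19, 10, -37, -49, -17] -> [-12, -4, -37, -49, -17] -> [-49, -37, -17, -12, -4]
  [-46, -8, -35, -16, 33, -38, -11] -> [46, 8, 35, 16, -33, 38, 11] -> [38, 0, 27, 8, -41, 30, 3] -> [3, 30, -41, 8, 27, 0, 38] -> [-41] -> [-41]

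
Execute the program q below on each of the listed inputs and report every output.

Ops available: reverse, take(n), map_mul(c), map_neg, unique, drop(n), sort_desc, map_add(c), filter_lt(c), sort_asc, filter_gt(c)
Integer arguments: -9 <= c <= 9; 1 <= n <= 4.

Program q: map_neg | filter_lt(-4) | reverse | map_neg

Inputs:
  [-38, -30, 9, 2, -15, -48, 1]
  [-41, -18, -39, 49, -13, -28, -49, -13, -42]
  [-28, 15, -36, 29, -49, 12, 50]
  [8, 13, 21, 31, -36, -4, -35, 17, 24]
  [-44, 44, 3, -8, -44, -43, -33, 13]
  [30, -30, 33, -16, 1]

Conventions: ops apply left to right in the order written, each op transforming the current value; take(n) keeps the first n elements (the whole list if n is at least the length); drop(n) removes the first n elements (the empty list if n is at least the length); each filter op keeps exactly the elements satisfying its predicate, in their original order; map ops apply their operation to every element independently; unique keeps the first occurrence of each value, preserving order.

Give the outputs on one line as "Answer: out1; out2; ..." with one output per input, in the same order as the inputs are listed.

Execution, op by op:
  [-38, -30, 9, 2, -15, -48, 1] -> [38, 30, -9, -2, 15, 48, -1] -> [-9] -> [-9] -> [9]
  [-41, -18, -39, 49, -13, -28, -49, -13, -42] -> [41, 18, 39, -49, 13, 28, 49, 13, 42] -> [-49] -> [-49] -> [49]
  [-28, 15, -36, 29, -49, 12, 50] -> [28, -15, 36, -29, 49, -12, -50] -> [-15, -29, -12, -50] -> [-50, -12, -29, -15] -> [50, 12, 29, 15]
  [8, 13, 21, 31, -36, -4, -35, 17, 24] -> [-8, -13, -21, -31, 36, 4, 35, -17, -24] -> [-8, -13, -21, -31, -17, -24] -> [-24, -17, -31, -21, -13, -8] -> [24, 17, 31, 21, 13, 8]
  [-44, 44, 3, -8, -44, -43, -33, 13] -> [44, -44, -3, 8, 44, 43, 33, -13] -> [-44, -13] -> [-13, -44] -> [13, 44]
  [30, -30, 33, -16, 1] -> [-30, 30, -33, 16, -1] -> [-30, -33] -> [-33, -30] -> [33, 30]

[9]; [49]; [50, 12, 29, 15]; [24, 17, 31, 21, 13, 8]; [13, 44]; [33, 30]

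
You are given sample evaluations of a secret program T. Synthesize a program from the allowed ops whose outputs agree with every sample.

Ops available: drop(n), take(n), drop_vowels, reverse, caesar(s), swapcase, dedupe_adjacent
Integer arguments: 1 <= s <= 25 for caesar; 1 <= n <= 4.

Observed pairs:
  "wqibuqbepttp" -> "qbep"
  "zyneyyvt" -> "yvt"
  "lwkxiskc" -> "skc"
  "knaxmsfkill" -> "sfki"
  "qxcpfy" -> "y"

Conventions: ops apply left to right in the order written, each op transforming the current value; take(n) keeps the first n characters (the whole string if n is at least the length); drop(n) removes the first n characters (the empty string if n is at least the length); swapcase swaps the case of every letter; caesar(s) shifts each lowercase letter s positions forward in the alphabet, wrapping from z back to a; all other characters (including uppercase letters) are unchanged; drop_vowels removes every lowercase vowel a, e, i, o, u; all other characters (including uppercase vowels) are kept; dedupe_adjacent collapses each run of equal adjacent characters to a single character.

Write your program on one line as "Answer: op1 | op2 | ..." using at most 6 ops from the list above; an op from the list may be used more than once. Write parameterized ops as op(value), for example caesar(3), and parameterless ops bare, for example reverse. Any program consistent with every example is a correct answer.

drop(3) | drop(1) | swapcase | drop(1) | take(4) | swapcase

Check, running the answer program on each example:
  "wqibuqbepttp" -> "buqbepttp" -> "uqbepttp" -> "UQBEPTTP" -> "QBEPTTP" -> "QBEP" -> "qbep"
  "zyneyyvt" -> "eyyvt" -> "yyvt" -> "YYVT" -> "YVT" -> "YVT" -> "yvt"
  "lwkxiskc" -> "xiskc" -> "iskc" -> "ISKC" -> "SKC" -> "SKC" -> "skc"
  "knaxmsfkill" -> "xmsfkill" -> "msfkill" -> "MSFKILL" -> "SFKILL" -> "SFKI" -> "sfki"
  "qxcpfy" -> "pfy" -> "fy" -> "FY" -> "Y" -> "Y" -> "y"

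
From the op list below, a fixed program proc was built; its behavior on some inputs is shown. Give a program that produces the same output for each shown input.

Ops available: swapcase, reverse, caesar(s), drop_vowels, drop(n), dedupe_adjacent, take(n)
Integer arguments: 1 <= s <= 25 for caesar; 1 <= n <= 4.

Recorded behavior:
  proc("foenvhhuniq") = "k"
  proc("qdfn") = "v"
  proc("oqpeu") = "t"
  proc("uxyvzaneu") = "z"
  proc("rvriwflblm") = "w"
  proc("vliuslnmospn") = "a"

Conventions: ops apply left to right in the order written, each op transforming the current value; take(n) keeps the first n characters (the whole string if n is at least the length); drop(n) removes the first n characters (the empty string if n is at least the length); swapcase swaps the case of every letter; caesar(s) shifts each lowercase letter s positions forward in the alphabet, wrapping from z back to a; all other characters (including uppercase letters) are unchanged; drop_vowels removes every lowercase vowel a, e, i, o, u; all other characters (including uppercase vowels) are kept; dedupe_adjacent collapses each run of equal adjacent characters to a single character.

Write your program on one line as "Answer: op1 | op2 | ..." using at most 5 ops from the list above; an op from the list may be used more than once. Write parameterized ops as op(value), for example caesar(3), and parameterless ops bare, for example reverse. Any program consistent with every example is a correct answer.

caesar(21) | take(4) | caesar(10) | take(1)

Check, running the answer program on each example:
  "foenvhhuniq" -> "ajziqccpidl" -> "ajzi" -> "ktjs" -> "k"
  "qdfn" -> "lyai" -> "lyai" -> "viks" -> "v"
  "oqpeu" -> "jlkzp" -> "jlkz" -> "tvuj" -> "t"
  "uxyvzaneu" -> "pstquvizp" -> "pstq" -> "zcda" -> "z"
  "rvriwflblm" -> "mqmdragwgh" -> "mqmd" -> "wawn" -> "w"
  "vliuslnmospn" -> "qgdpngihjnki" -> "qgdp" -> "aqnz" -> "a"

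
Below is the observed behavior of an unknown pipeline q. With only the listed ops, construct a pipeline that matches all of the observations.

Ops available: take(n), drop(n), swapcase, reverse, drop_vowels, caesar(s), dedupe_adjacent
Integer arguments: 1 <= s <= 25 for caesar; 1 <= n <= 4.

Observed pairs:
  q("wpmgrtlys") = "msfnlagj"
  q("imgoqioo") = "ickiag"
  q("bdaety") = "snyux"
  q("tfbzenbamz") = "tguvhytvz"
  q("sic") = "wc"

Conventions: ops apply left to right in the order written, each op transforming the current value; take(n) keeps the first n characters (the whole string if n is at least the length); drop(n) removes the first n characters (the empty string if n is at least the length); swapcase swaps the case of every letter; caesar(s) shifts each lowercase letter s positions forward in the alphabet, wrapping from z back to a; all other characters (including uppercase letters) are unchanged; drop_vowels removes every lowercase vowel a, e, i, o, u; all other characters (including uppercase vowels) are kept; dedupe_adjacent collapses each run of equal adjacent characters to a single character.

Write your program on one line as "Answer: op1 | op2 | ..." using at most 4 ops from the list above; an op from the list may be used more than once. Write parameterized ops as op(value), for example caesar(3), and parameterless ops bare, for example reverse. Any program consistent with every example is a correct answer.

drop(1) | dedupe_adjacent | reverse | caesar(20)

Check, running the answer program on each example:
  "wpmgrtlys" -> "pmgrtlys" -> "pmgrtlys" -> "syltrgmp" -> "msfnlagj"
  "imgoqioo" -> "mgoqioo" -> "mgoqio" -> "oiqogm" -> "ickiag"
  "bdaety" -> "daety" -> "daety" -> "ytead" -> "snyux"
  "tfbzenbamz" -> "fbzenbamz" -> "fbzenbamz" -> "zmabnezbf" -> "tguvhytvz"
  "sic" -> "ic" -> "ic" -> "ci" -> "wc"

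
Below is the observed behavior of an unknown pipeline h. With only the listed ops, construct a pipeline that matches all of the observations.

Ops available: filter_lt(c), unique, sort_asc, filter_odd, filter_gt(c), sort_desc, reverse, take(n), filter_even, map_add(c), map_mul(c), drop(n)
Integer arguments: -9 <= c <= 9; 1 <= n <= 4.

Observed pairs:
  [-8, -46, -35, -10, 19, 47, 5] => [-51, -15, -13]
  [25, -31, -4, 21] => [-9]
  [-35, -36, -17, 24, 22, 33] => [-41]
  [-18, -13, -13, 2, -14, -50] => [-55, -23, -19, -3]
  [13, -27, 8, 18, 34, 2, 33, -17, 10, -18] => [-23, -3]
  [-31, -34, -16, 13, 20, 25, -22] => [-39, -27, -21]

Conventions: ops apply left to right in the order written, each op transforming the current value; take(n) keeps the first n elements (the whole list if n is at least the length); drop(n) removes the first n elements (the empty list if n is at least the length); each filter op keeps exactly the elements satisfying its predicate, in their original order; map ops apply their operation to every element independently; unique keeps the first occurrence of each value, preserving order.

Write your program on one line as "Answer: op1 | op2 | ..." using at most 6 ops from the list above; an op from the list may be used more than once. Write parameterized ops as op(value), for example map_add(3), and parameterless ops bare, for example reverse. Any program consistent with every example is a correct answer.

map_add(-5) | unique | filter_lt(2) | filter_odd | sort_asc

Check, running the answer program on each example:
  [-8, -46, -35, -10, 19, 47, 5] -> [-13, -51, -40, -15, 14, 42, 0] -> [-13, -51, -40, -15, 14, 42, 0] -> [-13, -51, -40, -15, 0] -> [-13, -51, -15] -> [-51, -15, -13]
  [25, -31, -4, 21] -> [20, -36, -9, 16] -> [20, -36, -9, 16] -> [-36, -9] -> [-9] -> [-9]
  [-35, -36, -17, 24, 22, 33] -> [-40, -41, -22, 19, 17, 28] -> [-40, -41, -22, 19, 17, 28] -> [-40, -41, -22] -> [-41] -> [-41]
  [-18, -13, -13, 2, -14, -50] -> [-23, -18, -18, -3, -19, -55] -> [-23, -18, -3, -19, -55] -> [-23, -18, -3, -19, -55] -> [-23, -3, -19, -55] -> [-55, -23, -19, -3]
  [13, -27, 8, 18, 34, 2, 33, -17, 10, -18] -> [8, -32, 3, 13, 29, -3, 28, -22, 5, -23] -> [8, -32, 3, 13, 29, -3, 28, -22, 5, -23] -> [-32, -3, -22, -23] -> [-3, -23] -> [-23, -3]
  [-31, -34, -16, 13, 20, 25, -22] -> [-36, -39, -21, 8, 15, 20, -27] -> [-36, -39, -21, 8, 15, 20, -27] -> [-36, -39, -21, -27] -> [-39, -21, -27] -> [-39, -27, -21]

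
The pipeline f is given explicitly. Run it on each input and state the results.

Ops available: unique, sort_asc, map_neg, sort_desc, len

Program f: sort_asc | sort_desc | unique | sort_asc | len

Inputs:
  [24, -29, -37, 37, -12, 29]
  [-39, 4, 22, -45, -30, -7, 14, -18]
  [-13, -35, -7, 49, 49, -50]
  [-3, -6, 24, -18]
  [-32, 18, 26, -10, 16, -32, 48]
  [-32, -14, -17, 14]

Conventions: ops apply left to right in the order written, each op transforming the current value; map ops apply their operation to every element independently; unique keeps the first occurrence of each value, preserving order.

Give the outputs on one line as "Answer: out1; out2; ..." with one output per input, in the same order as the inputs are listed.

Execution, op by op:
  [24, -29, -37, 37, -12, 29] -> [-37, -29, -12, 24, 29, 37] -> [37, 29, 24, -12, -29, -37] -> [37, 29, 24, -12, -29, -37] -> [-37, -29, -12, 24, 29, 37] -> 6
  [-39, 4, 22, -45, -30, -7, 14, -18] -> [-45, -39, -30, -18, -7, 4, 14, 22] -> [22, 14, 4, -7, -18, -30, -39, -45] -> [22, 14, 4, -7, -18, -30, -39, -45] -> [-45, -39, -30, -18, -7, 4, 14, 22] -> 8
  [-13, -35, -7, 49, 49, -50] -> [-50, -35, -13, -7, 49, 49] -> [49, 49, -7, -13, -35, -50] -> [49, -7, -13, -35, -50] -> [-50, -35, -13, -7, 49] -> 5
  [-3, -6, 24, -18] -> [-18, -6, -3, 24] -> [24, -3, -6, -18] -> [24, -3, -6, -18] -> [-18, -6, -3, 24] -> 4
  [-32, 18, 26, -10, 16, -32, 48] -> [-32, -32, -10, 16, 18, 26, 48] -> [48, 26, 18, 16, -10, -32, -32] -> [48, 26, 18, 16, -10, -32] -> [-32, -10, 16, 18, 26, 48] -> 6
  [-32, -14, -17, 14] -> [-32, -17, -14, 14] -> [14, -14, -17, -32] -> [14, -14, -17, -32] -> [-32, -17, -14, 14] -> 4

6; 8; 5; 4; 6; 4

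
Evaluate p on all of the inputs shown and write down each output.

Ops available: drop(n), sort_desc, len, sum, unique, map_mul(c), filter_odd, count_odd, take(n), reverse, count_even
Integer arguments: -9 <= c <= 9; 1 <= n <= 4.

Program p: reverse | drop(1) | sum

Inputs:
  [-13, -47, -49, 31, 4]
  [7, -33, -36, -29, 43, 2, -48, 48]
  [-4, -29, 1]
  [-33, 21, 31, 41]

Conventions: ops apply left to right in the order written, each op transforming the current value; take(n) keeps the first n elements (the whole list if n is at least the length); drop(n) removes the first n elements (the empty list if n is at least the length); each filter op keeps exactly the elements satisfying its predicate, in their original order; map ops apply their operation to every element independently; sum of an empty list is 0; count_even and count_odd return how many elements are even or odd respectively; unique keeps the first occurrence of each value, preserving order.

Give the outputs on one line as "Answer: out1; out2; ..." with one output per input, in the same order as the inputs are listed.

Execution, op by op:
  [-13, -47, -49, 31, 4] -> [4, 31, -49, -47, -13] -> [31, -49, -47, -13] -> -78
  [7, -33, -36, -29, 43, 2, -48, 48] -> [48, -48, 2, 43, -29, -36, -33, 7] -> [-48, 2, 43, -29, -36, -33, 7] -> -94
  [-4, -29, 1] -> [1, -29, -4] -> [-29, -4] -> -33
  [-33, 21, 31, 41] -> [41, 31, 21, -33] -> [31, 21, -33] -> 19

-78; -94; -33; 19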